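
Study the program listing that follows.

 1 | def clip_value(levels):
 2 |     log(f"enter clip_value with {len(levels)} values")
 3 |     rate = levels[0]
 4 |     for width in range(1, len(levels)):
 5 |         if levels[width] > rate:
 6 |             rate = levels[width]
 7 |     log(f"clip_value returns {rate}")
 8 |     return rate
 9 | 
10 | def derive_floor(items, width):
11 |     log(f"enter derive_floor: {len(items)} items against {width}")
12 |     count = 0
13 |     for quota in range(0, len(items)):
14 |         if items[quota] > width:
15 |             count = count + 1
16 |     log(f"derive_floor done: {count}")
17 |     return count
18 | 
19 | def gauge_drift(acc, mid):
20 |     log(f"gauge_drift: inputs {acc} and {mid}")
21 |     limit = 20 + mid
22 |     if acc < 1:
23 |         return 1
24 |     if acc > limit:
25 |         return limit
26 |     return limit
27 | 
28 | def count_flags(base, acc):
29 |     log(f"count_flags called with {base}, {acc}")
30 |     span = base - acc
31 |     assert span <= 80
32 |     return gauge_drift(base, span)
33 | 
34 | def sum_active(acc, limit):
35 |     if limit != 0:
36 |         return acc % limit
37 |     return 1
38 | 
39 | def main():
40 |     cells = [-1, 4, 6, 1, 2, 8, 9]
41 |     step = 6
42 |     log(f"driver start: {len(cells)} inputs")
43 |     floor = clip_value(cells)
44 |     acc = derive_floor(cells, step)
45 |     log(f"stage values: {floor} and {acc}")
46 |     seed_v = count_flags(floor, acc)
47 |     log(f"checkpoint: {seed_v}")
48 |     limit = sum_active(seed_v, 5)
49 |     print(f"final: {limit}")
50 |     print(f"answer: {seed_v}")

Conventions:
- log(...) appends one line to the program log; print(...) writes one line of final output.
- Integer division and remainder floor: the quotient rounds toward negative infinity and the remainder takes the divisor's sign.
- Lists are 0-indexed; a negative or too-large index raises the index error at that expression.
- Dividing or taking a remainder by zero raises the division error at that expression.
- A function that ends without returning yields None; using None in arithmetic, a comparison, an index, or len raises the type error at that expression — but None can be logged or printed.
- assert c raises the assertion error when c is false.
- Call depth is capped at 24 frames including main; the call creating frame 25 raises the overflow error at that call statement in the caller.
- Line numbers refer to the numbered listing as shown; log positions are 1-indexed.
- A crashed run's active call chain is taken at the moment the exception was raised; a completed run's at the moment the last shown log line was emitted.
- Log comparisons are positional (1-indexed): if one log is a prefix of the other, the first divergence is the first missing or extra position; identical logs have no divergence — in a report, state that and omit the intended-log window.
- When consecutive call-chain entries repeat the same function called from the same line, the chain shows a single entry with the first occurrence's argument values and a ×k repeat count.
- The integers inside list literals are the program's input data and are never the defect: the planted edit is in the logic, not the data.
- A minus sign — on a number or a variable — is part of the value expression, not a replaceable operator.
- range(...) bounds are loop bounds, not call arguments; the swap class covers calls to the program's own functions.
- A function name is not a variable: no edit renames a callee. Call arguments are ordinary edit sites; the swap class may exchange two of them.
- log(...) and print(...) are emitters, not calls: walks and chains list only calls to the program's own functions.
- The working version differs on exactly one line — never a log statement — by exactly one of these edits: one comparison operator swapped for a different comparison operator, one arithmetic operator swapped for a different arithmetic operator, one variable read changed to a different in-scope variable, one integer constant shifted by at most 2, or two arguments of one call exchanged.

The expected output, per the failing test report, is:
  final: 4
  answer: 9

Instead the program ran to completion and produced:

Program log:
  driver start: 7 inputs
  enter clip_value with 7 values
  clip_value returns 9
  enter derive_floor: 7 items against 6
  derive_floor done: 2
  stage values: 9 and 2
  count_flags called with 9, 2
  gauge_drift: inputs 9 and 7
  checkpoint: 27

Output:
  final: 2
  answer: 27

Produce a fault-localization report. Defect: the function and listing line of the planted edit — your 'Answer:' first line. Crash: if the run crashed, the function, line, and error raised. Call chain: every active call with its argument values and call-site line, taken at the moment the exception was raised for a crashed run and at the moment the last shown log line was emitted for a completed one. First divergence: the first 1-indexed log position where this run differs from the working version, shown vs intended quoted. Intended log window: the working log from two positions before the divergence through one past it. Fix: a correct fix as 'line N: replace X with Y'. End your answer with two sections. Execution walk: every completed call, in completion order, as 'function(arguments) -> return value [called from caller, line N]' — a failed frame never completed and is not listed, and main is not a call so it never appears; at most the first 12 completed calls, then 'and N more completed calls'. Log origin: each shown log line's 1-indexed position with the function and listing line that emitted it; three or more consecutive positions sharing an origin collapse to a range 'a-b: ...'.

Answer: the defect is in gauge_drift at line 26.
Key fact: Log line 9 is where behavior first shows: 'checkpoint: 27' appears instead of 'checkpoint: 9'.
Call chain: main.
First divergence: position 9 — the shown line 'checkpoint: 27' should read 'checkpoint: 9'.
Intended log window:
  7: count_flags called with 9, 2
  8: gauge_drift: inputs 9 and 7
  9: checkpoint: 9
Execution walk:
  clip_value([-1, 4, 6, 1, 2, 8, 9]) -> 9  [called from main, line 43]
  derive_floor([-1, 4, 6, 1, 2, 8, 9], 6) -> 2  [called from main, line 44]
  gauge_drift(9, 7) -> 27  [called from count_flags, line 32]
  count_flags(9, 2) -> 27  [called from main, line 46]
  sum_active(27, 5) -> 2  [called from main, line 48]
Log origins:
  1 — main, line 42
  2 — clip_value, line 2
  3 — clip_value, line 7
  4 — derive_floor, line 11
  5 — derive_floor, line 16
  6 — main, line 45
  7 — count_flags, line 29
  8 — gauge_drift, line 20
  9 — main, line 47
A correct fix: line 26: replace `limit` with `acc`.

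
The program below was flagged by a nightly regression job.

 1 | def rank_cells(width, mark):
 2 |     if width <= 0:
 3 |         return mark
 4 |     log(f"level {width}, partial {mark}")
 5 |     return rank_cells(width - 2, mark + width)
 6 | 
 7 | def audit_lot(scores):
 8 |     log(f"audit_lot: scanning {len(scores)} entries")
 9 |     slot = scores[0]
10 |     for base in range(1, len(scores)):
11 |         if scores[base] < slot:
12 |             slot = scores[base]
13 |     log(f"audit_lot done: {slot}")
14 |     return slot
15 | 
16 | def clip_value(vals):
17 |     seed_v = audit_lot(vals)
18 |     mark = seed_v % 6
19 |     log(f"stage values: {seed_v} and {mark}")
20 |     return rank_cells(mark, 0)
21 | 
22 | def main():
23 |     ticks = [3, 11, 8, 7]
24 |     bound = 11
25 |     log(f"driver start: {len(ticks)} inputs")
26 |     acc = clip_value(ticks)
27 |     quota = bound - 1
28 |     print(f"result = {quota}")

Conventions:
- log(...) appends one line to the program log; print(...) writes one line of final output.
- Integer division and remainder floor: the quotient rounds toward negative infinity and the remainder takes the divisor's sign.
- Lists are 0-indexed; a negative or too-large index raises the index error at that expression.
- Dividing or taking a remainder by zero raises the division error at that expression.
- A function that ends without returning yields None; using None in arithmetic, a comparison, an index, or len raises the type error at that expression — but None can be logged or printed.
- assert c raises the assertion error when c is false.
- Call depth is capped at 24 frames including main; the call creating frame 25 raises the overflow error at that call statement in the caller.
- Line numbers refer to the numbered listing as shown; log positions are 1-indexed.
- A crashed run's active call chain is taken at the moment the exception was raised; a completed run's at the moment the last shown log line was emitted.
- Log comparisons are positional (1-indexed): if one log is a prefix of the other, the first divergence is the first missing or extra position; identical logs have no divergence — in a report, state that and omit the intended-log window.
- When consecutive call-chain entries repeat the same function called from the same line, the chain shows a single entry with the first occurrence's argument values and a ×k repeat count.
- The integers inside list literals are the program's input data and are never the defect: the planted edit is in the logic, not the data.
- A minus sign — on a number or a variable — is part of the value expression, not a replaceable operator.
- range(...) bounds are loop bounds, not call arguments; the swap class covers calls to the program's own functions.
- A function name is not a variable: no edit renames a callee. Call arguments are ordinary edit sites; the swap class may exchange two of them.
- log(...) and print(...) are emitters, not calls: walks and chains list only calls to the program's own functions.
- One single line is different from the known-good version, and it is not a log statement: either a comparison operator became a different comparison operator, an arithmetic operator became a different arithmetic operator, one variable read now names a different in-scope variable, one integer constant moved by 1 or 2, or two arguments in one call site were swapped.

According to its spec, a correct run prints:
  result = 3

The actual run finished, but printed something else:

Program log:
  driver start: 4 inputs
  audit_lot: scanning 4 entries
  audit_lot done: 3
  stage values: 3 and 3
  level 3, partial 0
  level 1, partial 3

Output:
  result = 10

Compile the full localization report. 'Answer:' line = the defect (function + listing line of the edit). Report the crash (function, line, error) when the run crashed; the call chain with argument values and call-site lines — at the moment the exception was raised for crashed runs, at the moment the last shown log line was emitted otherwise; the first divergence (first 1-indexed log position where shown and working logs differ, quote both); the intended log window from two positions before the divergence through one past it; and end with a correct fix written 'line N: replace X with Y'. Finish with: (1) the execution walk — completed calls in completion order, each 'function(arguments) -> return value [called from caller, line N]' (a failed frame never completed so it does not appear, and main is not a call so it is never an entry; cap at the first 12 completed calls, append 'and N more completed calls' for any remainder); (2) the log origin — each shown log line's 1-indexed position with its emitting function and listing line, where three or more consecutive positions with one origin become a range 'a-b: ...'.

Answer: the defect is in main at line 27.
Key observation: The two runs log identically and part ways only at the printed values.
Call chain: main -> clip_value([3, 11, 8, 7]) (called at line 26) -> rank_cells(3, 0) (called at line 20) -> rank_cells(1, 3) (called at line 5).
First divergence: there is none — every log position agrees.
Execution walk:
  audit_lot([3, 11, 8, 7]) -> 3  [called from clip_value, line 17]
  rank_cells(-1, 4) -> 4  [called from rank_cells, line 5]
  rank_cells(1, 3) -> 4  [called from rank_cells, line 5]
  rank_cells(3, 0) -> 4  [called from clip_value, line 20]
  clip_value([3, 11, 8, 7]) -> 4  [called from main, line 26]
Origin of each log line:
  1: emitted by main (line 25)
  2: emitted by audit_lot (line 8)
  3: emitted by audit_lot (line 13)
  4: emitted by clip_value (line 19)
  5: emitted by rank_cells (line 4)
  6: emitted by rank_cells (line 4)
A correct fix: line 27: replace `bound` with `acc`.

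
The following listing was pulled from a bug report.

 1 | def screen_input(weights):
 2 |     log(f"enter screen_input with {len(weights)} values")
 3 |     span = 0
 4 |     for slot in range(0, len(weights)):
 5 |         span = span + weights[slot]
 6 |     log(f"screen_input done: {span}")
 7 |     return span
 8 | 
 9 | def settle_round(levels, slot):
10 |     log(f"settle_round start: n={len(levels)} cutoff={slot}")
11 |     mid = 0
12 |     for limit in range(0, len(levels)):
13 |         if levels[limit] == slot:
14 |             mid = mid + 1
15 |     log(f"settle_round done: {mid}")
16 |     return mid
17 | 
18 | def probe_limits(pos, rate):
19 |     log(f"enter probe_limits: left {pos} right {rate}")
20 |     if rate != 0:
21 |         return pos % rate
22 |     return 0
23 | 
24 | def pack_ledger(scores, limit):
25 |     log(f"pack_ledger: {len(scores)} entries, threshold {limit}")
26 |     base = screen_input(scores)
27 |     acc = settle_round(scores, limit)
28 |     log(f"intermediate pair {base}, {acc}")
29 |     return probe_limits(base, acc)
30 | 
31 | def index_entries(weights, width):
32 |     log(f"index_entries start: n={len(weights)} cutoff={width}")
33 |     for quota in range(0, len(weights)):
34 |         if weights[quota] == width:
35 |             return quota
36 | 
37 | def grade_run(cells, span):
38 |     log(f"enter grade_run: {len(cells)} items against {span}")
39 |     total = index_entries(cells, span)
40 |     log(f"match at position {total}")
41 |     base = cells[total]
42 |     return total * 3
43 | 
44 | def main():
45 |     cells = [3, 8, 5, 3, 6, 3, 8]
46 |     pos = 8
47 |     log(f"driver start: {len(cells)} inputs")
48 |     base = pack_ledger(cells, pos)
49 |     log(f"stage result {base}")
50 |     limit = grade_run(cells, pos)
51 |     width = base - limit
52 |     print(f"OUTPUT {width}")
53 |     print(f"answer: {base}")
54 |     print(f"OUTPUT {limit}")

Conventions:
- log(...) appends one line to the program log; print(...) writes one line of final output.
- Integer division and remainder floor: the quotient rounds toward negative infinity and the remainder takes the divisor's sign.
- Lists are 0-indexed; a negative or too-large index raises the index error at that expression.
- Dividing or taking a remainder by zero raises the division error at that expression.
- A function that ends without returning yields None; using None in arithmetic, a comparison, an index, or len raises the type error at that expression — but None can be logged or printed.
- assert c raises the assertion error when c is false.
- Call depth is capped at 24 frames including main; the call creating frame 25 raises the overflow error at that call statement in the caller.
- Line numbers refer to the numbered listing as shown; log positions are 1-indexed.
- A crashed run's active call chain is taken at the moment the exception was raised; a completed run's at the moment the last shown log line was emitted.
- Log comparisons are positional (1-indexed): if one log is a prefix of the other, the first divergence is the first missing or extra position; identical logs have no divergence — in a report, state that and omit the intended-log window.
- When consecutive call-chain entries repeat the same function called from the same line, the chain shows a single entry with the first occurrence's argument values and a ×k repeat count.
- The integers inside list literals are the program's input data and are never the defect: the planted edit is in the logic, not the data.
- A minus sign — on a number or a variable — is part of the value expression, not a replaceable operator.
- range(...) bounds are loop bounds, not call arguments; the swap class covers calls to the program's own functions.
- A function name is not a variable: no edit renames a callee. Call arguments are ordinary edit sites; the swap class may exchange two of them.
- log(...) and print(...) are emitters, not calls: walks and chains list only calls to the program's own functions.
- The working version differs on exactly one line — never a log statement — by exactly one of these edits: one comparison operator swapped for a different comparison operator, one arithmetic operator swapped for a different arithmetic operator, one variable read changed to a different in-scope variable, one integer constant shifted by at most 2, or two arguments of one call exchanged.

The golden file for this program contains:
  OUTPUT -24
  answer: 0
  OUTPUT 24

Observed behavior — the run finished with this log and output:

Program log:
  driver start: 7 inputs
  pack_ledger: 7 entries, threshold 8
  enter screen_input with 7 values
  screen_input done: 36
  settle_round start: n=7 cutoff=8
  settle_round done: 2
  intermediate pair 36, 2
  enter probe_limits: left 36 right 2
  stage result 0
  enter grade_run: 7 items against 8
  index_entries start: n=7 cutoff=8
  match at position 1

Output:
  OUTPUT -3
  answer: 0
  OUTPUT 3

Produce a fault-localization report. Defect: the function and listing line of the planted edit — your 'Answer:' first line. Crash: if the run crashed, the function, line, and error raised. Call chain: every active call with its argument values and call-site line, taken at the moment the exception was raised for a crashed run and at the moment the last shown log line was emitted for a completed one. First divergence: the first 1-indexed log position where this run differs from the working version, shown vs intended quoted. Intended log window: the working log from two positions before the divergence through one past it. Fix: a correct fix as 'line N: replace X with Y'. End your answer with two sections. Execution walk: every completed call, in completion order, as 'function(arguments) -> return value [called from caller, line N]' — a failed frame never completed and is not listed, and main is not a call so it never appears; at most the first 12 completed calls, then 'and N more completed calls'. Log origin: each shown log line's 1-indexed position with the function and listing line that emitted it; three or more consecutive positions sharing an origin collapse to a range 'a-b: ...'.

Answer: the defect is in grade_run at line 42.
Core observation: Log streams are identical — the defect surfaces only in the printed output.
Call chain: main -> grade_run([3, 8, 5, 3, 6, 3, 8], 8) (called at line 50).
First divergence: none; the two logs match at every position.
Execution walk:
  screen_input([3, 8, 5, 3, 6, 3, 8]) -> 36  [called from pack_ledger, line 26]
  settle_round([3, 8, 5, 3, 6, 3, 8], 8) -> 2  [called from pack_ledger, line 27]
  probe_limits(36, 2) -> 0  [called from pack_ledger, line 29]
  pack_ledger([3, 8, 5, 3, 6, 3, 8], 8) -> 0  [called from main, line 48]
  index_entries([3, 8, 5, 3, 6, 3, 8], 8) -> 1  [called from grade_run, line 39]
  grade_run([3, 8, 5, 3, 6, 3, 8], 8) -> 3  [called from main, line 50]
Log origin:
  1: logged in main at line 47
  2: logged in pack_ledger at line 25
  3: logged in screen_input at line 2
  4: logged in screen_input at line 6
  5: logged in settle_round at line 10
  6: logged in settle_round at line 15
  7: logged in pack_ledger at line 28
  8: logged in probe_limits at line 19
  9: logged in main at line 49
  10: logged in grade_run at line 38
  11: logged in index_entries at line 32
  12: logged in grade_run at line 40
A correct fix: line 42: replace `total` with `base`.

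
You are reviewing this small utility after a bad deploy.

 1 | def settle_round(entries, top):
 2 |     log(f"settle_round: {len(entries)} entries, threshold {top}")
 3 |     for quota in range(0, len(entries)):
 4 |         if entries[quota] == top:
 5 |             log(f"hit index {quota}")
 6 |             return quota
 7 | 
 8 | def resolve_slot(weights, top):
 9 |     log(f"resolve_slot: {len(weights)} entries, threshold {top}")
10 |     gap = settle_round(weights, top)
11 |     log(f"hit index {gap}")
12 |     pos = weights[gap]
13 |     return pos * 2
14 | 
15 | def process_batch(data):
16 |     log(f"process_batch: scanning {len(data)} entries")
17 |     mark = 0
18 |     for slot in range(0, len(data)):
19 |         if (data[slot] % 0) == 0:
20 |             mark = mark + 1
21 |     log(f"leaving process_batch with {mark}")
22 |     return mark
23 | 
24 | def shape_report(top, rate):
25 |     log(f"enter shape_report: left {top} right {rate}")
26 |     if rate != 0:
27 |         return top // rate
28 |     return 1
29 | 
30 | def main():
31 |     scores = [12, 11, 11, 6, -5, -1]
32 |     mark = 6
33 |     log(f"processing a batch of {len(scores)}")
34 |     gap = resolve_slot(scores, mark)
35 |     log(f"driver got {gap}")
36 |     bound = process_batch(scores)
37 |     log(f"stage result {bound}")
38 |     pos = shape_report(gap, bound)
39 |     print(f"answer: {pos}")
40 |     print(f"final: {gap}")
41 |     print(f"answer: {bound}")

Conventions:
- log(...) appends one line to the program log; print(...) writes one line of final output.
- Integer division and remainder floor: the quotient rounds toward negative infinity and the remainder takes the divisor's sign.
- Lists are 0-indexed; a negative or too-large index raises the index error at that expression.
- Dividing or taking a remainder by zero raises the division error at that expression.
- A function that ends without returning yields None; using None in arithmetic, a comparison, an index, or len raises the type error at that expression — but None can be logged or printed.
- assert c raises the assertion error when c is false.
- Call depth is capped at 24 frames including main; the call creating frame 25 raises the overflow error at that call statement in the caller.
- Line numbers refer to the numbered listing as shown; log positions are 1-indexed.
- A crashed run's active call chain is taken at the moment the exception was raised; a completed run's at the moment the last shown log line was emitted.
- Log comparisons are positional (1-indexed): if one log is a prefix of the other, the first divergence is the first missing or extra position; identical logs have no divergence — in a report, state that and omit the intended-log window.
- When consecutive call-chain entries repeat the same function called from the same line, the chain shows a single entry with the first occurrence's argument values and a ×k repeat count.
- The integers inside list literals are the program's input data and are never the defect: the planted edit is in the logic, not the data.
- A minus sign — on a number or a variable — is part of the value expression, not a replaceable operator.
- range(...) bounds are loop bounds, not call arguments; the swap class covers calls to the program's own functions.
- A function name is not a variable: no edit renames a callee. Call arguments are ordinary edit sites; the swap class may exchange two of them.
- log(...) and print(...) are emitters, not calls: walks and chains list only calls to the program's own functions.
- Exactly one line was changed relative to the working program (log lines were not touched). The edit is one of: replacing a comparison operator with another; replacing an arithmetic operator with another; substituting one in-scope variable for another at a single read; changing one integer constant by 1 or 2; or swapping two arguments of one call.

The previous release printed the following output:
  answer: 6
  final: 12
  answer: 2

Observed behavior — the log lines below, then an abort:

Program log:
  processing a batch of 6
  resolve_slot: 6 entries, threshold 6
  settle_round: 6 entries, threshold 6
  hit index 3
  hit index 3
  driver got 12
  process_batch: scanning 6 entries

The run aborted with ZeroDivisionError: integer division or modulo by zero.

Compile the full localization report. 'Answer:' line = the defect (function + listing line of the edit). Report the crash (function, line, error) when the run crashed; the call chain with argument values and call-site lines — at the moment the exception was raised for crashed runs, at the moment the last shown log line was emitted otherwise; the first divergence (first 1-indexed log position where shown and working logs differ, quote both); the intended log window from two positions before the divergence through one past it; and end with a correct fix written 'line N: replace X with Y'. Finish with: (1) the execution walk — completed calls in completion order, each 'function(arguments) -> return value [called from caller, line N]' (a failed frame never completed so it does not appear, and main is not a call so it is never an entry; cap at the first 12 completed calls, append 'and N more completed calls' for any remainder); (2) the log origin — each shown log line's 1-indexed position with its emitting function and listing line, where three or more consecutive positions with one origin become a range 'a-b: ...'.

Answer: the defect is in process_batch at line 19.
Key observation: The log ends early — 7 lines, where the working version next logs 'leaving process_batch with 2'.
Crash: process_batch, line 19, ZeroDivisionError.
Call chain: main -> process_batch([12, 11, 11, 6, -5, -1]) (called at line 36).
First divergence: position 8 — after 7 matching lines the faulty run goes silent; intended next line 'leaving process_batch with 2'.
Intended log window:
  6: driver got 12
  7: process_batch: scanning 6 entries
  8: leaving process_batch with 2
  9: stage result 2
Execution walk:
  settle_round([12, 11, 11, 6, -5, -1], 6) -> 3  [called from resolve_slot, line 10]
  resolve_slot([12, 11, 11, 6, -5, -1], 6) -> 12  [called from main, line 34]
Log origin:
  1 — main, line 33
  2 — resolve_slot, line 9
  3 — settle_round, line 2
  4 — settle_round, line 5
  5 — resolve_slot, line 11
  6 — main, line 35
  7 — process_batch, line 16
A correct fix: line 19: replace `data[slot] % 0` with `data[slot] % 2`.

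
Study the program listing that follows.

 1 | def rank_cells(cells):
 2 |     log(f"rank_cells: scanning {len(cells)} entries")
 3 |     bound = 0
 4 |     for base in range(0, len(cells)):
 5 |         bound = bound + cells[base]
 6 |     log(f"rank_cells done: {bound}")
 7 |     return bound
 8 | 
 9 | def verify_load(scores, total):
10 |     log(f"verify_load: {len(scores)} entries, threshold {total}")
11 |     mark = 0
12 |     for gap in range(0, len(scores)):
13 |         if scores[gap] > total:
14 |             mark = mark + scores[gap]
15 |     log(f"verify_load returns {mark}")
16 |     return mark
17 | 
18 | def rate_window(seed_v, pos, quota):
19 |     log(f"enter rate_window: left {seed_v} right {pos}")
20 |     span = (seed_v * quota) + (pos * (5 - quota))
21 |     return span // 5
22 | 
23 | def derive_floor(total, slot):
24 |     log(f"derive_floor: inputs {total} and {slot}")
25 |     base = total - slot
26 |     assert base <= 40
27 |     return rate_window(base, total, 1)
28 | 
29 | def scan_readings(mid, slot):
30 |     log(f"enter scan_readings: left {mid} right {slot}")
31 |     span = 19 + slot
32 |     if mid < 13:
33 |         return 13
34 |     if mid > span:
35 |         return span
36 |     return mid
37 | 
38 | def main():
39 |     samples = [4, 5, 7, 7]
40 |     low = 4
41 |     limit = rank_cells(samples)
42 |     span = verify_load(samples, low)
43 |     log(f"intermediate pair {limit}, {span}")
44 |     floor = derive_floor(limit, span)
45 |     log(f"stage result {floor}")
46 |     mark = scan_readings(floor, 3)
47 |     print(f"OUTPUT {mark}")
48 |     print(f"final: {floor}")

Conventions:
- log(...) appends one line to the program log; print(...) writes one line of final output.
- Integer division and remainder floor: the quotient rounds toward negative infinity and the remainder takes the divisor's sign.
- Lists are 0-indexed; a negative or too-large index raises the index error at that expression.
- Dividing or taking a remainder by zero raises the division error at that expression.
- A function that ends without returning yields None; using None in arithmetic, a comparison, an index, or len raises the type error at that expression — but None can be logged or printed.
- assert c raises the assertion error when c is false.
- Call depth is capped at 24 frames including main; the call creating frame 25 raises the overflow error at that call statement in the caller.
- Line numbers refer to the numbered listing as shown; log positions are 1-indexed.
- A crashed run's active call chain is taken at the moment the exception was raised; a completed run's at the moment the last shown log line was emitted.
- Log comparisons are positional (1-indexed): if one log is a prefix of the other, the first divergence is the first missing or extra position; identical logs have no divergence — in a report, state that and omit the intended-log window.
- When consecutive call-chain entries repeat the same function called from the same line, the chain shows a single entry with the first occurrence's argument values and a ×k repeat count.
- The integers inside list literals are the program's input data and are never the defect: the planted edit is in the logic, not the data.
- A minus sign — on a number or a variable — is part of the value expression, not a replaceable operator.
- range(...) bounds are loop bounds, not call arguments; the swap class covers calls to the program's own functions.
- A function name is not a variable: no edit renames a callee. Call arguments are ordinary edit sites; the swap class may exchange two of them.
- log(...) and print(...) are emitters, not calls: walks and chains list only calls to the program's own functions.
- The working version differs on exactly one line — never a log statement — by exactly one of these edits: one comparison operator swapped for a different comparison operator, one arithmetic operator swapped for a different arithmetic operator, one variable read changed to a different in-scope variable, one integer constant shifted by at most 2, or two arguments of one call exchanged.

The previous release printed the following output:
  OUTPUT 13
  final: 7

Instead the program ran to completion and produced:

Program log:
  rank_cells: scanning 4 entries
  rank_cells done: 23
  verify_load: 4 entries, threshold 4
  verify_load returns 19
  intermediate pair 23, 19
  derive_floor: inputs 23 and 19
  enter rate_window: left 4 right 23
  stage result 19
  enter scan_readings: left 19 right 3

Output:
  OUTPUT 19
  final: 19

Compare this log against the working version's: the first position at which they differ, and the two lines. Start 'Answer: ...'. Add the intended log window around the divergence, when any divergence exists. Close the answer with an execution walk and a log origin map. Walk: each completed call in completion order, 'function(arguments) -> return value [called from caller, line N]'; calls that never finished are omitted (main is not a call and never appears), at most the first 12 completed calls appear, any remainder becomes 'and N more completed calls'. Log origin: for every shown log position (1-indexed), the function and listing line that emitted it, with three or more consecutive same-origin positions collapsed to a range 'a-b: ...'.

Answer: position 7 — shown 'enter rate_window: left 4 right 23', intended 'enter rate_window: left 23 right 4'.
Intended log window:
  5: intermediate pair 23, 19
  6: derive_floor: inputs 23 and 19
  7: enter rate_window: left 23 right 4
  8: stage result 7
Execution walk:
  rank_cells([4, 5, 7, 7]) -> 23  [called from main, line 41]
  verify_load([4, 5, 7, 7], 4) -> 19  [called from main, line 42]
  rate_window(4, 23, 1) -> 19  [called from derive_floor, line 27]
  derive_floor(23, 19) -> 19  [called from main, line 44]
  scan_readings(19, 3) -> 19  [called from main, line 46]
Origin of each log line:
  1 — rank_cells, line 2
  2 — rank_cells, line 6
  3 — verify_load, line 10
  4 — verify_load, line 15
  5 — main, line 43
  6 — derive_floor, line 24
  7 — rate_window, line 19
  8 — main, line 45
  9 — scan_readings, line 30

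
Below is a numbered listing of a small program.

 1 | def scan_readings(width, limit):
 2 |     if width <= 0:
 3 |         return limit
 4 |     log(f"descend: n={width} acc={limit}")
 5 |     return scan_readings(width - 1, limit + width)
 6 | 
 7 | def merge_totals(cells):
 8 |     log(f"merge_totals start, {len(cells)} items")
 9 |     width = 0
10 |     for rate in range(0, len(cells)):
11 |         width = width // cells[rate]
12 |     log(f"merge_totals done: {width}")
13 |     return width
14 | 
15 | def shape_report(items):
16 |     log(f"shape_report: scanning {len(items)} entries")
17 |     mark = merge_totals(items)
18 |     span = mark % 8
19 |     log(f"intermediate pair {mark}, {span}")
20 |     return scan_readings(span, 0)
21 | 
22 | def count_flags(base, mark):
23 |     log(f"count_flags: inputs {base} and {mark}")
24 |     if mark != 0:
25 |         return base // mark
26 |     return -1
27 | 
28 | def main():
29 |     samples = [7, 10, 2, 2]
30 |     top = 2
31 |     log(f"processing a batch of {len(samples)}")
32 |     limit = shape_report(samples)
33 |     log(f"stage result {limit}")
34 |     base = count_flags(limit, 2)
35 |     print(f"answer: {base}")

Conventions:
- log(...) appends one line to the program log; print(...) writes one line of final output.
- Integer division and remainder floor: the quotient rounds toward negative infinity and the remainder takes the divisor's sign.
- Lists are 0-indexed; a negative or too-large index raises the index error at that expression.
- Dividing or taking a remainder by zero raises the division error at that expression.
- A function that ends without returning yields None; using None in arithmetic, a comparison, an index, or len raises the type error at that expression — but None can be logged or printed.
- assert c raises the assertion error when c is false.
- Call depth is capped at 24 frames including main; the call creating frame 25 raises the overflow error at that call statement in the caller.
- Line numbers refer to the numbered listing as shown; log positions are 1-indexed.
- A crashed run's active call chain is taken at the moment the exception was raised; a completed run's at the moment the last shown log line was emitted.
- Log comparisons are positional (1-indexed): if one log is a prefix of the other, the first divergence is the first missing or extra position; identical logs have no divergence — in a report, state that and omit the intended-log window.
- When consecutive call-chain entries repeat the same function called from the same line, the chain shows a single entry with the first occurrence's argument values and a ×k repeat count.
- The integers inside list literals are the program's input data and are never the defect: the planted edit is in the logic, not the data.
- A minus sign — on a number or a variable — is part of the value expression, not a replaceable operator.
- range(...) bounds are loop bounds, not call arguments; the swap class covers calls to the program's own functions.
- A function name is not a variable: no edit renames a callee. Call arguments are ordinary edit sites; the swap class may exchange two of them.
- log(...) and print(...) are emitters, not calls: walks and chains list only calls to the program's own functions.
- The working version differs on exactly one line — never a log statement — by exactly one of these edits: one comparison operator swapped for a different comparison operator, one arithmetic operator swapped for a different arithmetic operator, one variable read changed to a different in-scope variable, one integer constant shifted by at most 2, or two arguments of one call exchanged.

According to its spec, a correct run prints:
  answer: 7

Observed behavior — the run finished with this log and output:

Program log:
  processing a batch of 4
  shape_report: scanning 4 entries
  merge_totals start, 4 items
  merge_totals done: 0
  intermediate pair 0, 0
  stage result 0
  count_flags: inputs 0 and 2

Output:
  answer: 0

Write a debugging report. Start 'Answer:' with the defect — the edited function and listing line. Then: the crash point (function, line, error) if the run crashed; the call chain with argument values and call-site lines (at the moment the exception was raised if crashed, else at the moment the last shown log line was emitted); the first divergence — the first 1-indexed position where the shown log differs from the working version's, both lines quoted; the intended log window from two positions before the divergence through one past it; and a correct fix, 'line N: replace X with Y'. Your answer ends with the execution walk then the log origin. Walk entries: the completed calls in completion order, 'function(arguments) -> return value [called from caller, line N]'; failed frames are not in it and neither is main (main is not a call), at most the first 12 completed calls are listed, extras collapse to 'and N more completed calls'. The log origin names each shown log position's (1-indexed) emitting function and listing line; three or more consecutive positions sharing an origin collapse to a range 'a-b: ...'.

Answer: the defect is in merge_totals at line 11.
Core observation: Position 4 is the first bad log line: 'merge_totals done: 0' should read 'merge_totals done: 21'.
Call chain: main -> count_flags(0, 2) (called at line 34).
First divergence: position 4 — shown 'merge_totals done: 0', intended 'merge_totals done: 21'.
Intended log window:
  2: shape_report: scanning 4 entries
  3: merge_totals start, 4 items
  4: merge_totals done: 21
  5: intermediate pair 21, 5
Execution walk:
  merge_totals([7, 10, 2, 2]) -> 0  [called from shape_report, line 17]
  scan_readings(0, 0) -> 0  [called from shape_report, line 20]
  shape_report([7, 10, 2, 2]) -> 0  [called from main, line 32]
  count_flags(0, 2) -> 0  [called from main, line 34]
Log line origins:
  1: logged in main at line 31
  2: logged in shape_report at line 16
  3: logged in merge_totals at line 8
  4: logged in merge_totals at line 12
  5: logged in shape_report at line 19
  6: logged in main at line 33
  7: logged in count_flags at line 23
A correct fix: line 11: replace `//` with `+`.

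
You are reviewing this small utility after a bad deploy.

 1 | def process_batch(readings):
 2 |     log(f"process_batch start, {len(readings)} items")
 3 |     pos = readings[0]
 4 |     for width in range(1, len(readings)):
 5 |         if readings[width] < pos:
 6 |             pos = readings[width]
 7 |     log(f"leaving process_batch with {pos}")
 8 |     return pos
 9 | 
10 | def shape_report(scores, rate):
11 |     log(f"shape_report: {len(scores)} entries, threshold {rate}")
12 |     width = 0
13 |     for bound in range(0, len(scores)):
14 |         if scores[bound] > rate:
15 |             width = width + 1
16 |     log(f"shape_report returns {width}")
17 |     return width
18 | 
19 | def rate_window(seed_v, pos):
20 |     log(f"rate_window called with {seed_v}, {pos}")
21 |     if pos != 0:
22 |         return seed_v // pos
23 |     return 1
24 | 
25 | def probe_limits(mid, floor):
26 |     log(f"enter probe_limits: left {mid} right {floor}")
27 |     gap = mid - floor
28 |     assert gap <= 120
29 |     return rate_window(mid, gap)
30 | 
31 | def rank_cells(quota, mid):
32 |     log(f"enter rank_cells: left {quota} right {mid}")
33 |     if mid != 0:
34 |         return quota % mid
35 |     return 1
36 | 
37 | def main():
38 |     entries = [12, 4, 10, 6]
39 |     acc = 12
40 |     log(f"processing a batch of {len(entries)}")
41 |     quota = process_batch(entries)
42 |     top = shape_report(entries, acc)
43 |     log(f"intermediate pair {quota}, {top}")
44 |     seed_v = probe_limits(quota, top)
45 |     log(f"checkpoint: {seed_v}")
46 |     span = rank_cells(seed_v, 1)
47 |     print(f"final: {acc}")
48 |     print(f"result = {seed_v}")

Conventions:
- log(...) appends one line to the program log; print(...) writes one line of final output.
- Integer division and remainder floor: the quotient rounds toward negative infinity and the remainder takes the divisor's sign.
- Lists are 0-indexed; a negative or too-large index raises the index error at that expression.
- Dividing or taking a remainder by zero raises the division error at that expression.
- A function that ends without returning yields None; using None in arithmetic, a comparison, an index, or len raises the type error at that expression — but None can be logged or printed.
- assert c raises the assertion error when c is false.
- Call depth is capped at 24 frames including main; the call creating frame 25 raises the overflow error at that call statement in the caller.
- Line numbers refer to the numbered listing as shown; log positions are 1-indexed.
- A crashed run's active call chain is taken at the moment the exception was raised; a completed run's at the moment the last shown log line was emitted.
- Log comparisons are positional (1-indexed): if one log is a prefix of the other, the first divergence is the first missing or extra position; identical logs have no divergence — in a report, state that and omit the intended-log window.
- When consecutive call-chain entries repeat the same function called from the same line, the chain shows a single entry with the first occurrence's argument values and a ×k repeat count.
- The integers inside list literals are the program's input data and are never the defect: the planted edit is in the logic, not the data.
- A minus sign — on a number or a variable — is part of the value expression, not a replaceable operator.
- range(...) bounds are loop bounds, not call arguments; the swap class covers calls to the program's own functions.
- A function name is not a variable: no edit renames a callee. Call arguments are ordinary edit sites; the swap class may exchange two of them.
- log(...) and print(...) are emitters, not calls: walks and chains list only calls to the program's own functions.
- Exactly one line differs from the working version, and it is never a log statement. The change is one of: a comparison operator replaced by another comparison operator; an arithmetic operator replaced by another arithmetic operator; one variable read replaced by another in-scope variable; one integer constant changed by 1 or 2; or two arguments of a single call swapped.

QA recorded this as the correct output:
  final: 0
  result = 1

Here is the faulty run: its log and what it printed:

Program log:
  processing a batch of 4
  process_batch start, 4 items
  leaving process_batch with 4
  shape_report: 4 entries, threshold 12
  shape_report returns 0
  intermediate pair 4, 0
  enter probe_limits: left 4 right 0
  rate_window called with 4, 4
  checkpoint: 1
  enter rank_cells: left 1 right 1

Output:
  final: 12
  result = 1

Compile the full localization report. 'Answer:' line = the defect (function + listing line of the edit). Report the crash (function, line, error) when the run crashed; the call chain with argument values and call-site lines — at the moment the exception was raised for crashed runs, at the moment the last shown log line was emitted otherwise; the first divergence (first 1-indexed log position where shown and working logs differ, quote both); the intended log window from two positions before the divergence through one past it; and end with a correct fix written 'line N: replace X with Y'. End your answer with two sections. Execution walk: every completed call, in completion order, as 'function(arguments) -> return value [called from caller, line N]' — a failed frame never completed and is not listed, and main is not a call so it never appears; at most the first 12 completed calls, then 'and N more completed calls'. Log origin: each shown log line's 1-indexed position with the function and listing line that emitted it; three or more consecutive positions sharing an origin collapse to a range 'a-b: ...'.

Answer: the defect is in main at line 47.
Key fact: No log line changed; the fault shows up purely in the output.
Call chain: main -> rank_cells(1, 1) (called at line 46).
First divergence: there is none — every log position agrees.
Execution walk:
  process_batch([12, 4, 10, 6]) -> 4  [called from main, line 41]
  shape_report([12, 4, 10, 6], 12) -> 0  [called from main, line 42]
  rate_window(4, 4) -> 1  [called from probe_limits, line 29]
  probe_limits(4, 0) -> 1  [called from main, line 44]
  rank_cells(1, 1) -> 0  [called from main, line 46]
Origin of each log line:
  1: logged in main at line 40
  2: logged in process_batch at line 2
  3: logged in process_batch at line 7
  4: logged in shape_report at line 11
  5: logged in shape_report at line 16
  6: logged in main at line 43
  7: logged in probe_limits at line 26
  8: logged in rate_window at line 20
  9: logged in main at line 45
  10: logged in rank_cells at line 32
A correct fix: line 47: replace `acc` with `span`.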